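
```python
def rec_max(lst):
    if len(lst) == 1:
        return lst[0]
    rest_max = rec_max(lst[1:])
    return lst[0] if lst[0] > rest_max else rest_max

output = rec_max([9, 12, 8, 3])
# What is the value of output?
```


rec_max([9, 12, 8, 3])
= compare 9 with rec_max([12, 8, 3])
= compare 12 with rec_max([8, 3])
= compare 8 with rec_max([3])
Base: rec_max([3]) = 3
compare 8 with 3: max = 8
compare 12 with 8: max = 12
compare 9 with 12: max = 12
= 12


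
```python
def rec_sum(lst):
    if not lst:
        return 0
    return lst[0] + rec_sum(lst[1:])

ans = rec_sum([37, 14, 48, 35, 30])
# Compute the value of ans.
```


rec_sum([37, 14, 48, 35, 30])
= 37 + rec_sum([14, 48, 35, 30])
= 37 + 14 + rec_sum([48, 35, 30])
= 37 + 14 + 48 + rec_sum([35, 30])
= 37 + 14 + 48 + 35 + rec_sum([30])
= 37 + 14 + 48 + 35 + 30 + rec_sum([])
= 37 + 14 + 48 + 35 + 30 + 0
= 164


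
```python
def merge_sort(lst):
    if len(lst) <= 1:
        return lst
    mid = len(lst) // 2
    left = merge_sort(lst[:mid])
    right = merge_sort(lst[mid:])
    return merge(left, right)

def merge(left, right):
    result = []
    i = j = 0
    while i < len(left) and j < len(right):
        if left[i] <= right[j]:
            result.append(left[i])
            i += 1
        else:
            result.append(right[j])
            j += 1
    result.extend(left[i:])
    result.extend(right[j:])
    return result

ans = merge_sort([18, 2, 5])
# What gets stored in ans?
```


merge_sort([18, 2, 5])
Split into [18] and [2, 5]
Left sorted: [18]
Right sorted: [2, 5]
Merge [18] and [2, 5]
= [2, 5, 18]


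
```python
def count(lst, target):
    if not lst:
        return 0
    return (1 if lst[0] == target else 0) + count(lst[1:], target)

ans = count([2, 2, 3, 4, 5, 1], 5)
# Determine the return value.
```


count([2, 2, 3, 4, 5, 1], 5)
lst[0]=2 != 5: 0 + count([2, 3, 4, 5, 1], 5)
lst[0]=2 != 5: 0 + count([3, 4, 5, 1], 5)
lst[0]=3 != 5: 0 + count([4, 5, 1], 5)
lst[0]=4 != 5: 0 + count([5, 1], 5)
lst[0]=5 == 5: 1 + count([1], 5)
lst[0]=1 != 5: 0 + count([], 5)
= 1


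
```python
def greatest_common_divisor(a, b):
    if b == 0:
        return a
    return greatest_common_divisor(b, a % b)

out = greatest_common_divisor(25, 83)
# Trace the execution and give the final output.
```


greatest_common_divisor(25, 83)
= greatest_common_divisor(83, 25 % 83) = greatest_common_divisor(83, 25)
= greatest_common_divisor(25, 83 % 25) = greatest_common_divisor(25, 8)
= greatest_common_divisor(8, 25 % 8) = greatest_common_divisor(8, 1)
= greatest_common_divisor(1, 8 % 1) = greatest_common_divisor(1, 0)
b == 0, return a = 1


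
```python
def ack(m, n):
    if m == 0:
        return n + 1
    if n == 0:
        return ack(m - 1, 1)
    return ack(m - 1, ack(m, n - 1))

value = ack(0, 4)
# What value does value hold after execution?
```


ack(0, 4)
m == 0: return 4 + 1 = 5
= 5


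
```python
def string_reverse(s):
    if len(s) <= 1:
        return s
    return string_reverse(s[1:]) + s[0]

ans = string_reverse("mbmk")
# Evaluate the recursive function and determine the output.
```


string_reverse("mbmk")
= string_reverse("bmk") + "m"
= string_reverse("mk") + "b" + "m"
= string_reverse("k") + "m" + "b" + "m"
= "k" + "m" + "b" + "m"
= "kmbm"


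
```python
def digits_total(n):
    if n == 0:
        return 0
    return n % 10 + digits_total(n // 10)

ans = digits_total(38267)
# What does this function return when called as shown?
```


digits_total(38267)
= 7 + digits_total(3826)
= 7 + 6 + digits_total(382)
= 7 + 6 + 2 + digits_total(38)
= 7 + 6 + 2 + 8 + digits_total(3)
= 7 + 6 + 2 + 8 + 3 + digits_total(0)
= 7 + 6 + 2 + 8 + 3 + 0
= 26


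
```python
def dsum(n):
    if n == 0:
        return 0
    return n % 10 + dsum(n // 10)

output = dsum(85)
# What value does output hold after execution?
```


dsum(85)
= 5 + dsum(8)
= 5 + 8 + dsum(0)
= 5 + 8 + 0
= 13


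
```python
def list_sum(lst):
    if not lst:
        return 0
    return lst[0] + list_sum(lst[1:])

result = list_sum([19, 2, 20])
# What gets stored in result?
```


list_sum([19, 2, 20])
= 19 + list_sum([2, 20])
= 19 + 2 + list_sum([20])
= 19 + 2 + 20 + list_sum([])
= 19 + 2 + 20 + 0
= 41


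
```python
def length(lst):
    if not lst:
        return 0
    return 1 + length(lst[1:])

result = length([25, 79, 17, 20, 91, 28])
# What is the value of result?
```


length([25, 79, 17, 20, 91, 28])
= 1 + length([79, 17, 20, 91, 28])
= 1 + 1 + length([17, 20, 91, 28])
= 1 + 1 + 1 + length([20, 91, 28])
= 1 + 1 + 1 + 1 + length([91, 28])
= 1 + 1 + 1 + 1 + 1 + length([28])
= 1 + 1 + 1 + 1 + 1 + 1 + length([])
= 1 + 1 + 1 + 1 + 1 + 1 + 0
= 6


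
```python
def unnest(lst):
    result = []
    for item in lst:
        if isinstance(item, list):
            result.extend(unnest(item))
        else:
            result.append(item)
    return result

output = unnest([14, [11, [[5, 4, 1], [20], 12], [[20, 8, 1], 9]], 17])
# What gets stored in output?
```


unnest([14, [11, [[5, 4, 1], [20], 12], [[20, 8, 1], 9]], 17])
Processing each element:
  14 is not a list -> append 14
  [11, [[5, 4, 1], [20], 12], [[20, 8, 1], 9]] is a list -> unnest recursively -> [11, 5, 4, 1, 20, 12, 20, 8, 1, 9]
  17 is not a list -> append 17
= [14, 11, 5, 4, 1, 20, 12, 20, 8, 1, 9, 17]


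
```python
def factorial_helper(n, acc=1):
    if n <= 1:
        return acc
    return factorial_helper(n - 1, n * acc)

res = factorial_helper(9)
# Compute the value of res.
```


factorial_helper(9, 1)
= factorial_helper(8, 9 * 1) = factorial_helper(8, 9)
= factorial_helper(7, 8 * 9) = factorial_helper(7, 72)
= factorial_helper(6, 7 * 72) = factorial_helper(6, 504)
= factorial_helper(5, 6 * 504) = factorial_helper(5, 3024)
= factorial_helper(4, 5 * 3024) = factorial_helper(4, 15120)
= factorial_helper(3, 4 * 15120) = factorial_helper(3, 60480)
= factorial_helper(2, 3 * 60480) = factorial_helper(2, 181440)
= factorial_helper(1, 2 * 181440) = factorial_helper(1, 362880)
n <= 1, return acc = 362880


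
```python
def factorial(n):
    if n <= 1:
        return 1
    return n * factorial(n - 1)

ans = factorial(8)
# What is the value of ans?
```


factorial(8)
= 8 * factorial(7)
= 8 * 7 * factorial(6)
= 8 * 7 * 6 * factorial(5)
= 8 * 7 * 6 * 5 * factorial(4)
= 8 * 7 * 6 * 5 * 4 * factorial(3)
= 8 * 7 * 6 * 5 * 4 * 3 * factorial(2)
= 8 * 7 * 6 * 5 * 4 * 3 * 2 * factorial(1)
= 8 * 7 * 6 * 5 * 4 * 3 * 2 * 1
= 40320


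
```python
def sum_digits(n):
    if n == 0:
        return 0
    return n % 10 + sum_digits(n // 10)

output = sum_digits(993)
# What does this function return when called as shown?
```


sum_digits(993)
= 3 + sum_digits(99)
= 3 + 9 + sum_digits(9)
= 3 + 9 + 9 + sum_digits(0)
= 3 + 9 + 9 + 0
= 21


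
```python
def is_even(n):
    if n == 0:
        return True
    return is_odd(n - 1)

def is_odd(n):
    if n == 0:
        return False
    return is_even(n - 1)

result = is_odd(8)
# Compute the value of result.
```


is_odd(8)
= is_even(7)
= is_odd(6)
= is_even(5)
= is_odd(4)
= is_even(3)
= is_odd(2)
= is_even(1)
= is_odd(0)
n == 0: return False
= False


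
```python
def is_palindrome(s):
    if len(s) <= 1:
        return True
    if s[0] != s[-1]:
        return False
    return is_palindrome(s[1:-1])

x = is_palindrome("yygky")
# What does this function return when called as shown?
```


is_palindrome("yygky")
"yygky": s[0]='y' == s[-1]='y' -> is_palindrome("ygk")
"ygk": s[0]='y' != s[-1]='k' -> False
= False


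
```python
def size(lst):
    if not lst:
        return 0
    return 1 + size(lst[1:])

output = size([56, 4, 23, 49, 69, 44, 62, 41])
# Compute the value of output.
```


size([56, 4, 23, 49, 69, 44, 62, 41])
= 1 + size([4, 23, 49, 69, 44, 62, 41])
= 1 + 1 + size([23, 49, 69, 44, 62, 41])
= 1 + 1 + 1 + size([49, 69, 44, 62, 41])
= 1 + 1 + 1 + 1 + size([69, 44, 62, 41])
= 1 + 1 + 1 + 1 + 1 + size([44, 62, 41])
= 1 + 1 + 1 + 1 + 1 + 1 + size([62, 41])
= 1 + 1 + 1 + 1 + 1 + 1 + 1 + size([41])
= 1 + 1 + 1 + 1 + 1 + 1 + 1 + 1 + size([])
= 1 + 1 + 1 + 1 + 1 + 1 + 1 + 1 + 0
= 8


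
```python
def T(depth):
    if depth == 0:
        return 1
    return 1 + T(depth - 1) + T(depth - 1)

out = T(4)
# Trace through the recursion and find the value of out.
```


T(4)
= 1 + T(3) + T(3)
= 1 + 2 * T(3)
T(k) = 2^(k+1) - 1
T(0) = 1
T(1) = 3
T(2) = 7
T(3) = 15
T(4) = 31
T(4) = 2^5 - 1 = 31


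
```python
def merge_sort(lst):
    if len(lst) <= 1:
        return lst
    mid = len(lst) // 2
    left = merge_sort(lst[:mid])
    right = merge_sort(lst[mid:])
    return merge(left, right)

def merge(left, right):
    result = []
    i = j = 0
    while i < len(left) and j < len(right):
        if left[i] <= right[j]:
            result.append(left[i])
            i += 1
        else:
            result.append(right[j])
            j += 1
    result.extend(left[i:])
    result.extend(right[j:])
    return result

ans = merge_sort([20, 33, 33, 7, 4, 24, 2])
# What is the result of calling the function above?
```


merge_sort([20, 33, 33, 7, 4, 24, 2])
Split into [20, 33, 33] and [7, 4, 24, 2]
Left sorted: [20, 33, 33]
Right sorted: [2, 4, 7, 24]
Merge [20, 33, 33] and [2, 4, 7, 24]
= [2, 4, 7, 20, 24, 33, 33]


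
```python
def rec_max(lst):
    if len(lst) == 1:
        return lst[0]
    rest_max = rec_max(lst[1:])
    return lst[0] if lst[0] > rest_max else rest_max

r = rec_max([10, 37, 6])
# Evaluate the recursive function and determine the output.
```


rec_max([10, 37, 6])
= compare 10 with rec_max([37, 6])
= compare 37 with rec_max([6])
Base: rec_max([6]) = 6
compare 37 with 6: max = 37
compare 10 with 37: max = 37
= 37


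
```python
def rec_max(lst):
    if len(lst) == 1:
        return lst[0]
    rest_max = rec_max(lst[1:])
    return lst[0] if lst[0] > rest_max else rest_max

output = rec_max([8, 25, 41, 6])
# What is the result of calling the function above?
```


rec_max([8, 25, 41, 6])
= compare 8 with rec_max([25, 41, 6])
= compare 25 with rec_max([41, 6])
= compare 41 with rec_max([6])
Base: rec_max([6]) = 6
compare 41 with 6: max = 41
compare 25 with 41: max = 41
compare 8 with 41: max = 41
= 41


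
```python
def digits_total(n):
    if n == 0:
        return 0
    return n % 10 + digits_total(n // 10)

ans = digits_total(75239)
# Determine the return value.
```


digits_total(75239)
= 9 + digits_total(7523)
= 9 + 3 + digits_total(752)
= 9 + 3 + 2 + digits_total(75)
= 9 + 3 + 2 + 5 + digits_total(7)
= 9 + 3 + 2 + 5 + 7 + digits_total(0)
= 9 + 3 + 2 + 5 + 7 + 0
= 26


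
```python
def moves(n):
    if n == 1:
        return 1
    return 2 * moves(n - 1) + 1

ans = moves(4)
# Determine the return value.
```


moves(4)
= 2 * moves(3) + 1
= 2 * (2 * moves(2) + 1) + 1
= 2 * (2 * (2 * moves(1) + 1) + 1) + 1
Now compute bottom-up:
moves(1) = 1
moves(2) = 2 * 1 + 1 = 3
moves(3) = 2 * 3 + 1 = 7
moves(4) = 2 * 7 + 1 = 15
= 15


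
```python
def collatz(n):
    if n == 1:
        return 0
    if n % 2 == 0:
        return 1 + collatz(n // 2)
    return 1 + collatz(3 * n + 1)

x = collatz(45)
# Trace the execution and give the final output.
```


collatz(45)
45 is odd -> 3*45+1 = 136 -> collatz(136)
136 is even -> collatz(68)
68 is even -> collatz(34)
34 is even -> collatz(17)
17 is odd -> 3*17+1 = 52 -> collatz(52)
52 is even -> collatz(26)
26 is even -> collatz(13)
13 is odd -> 3*13+1 = 40 -> collatz(40)
40 is even -> collatz(20)
20 is even -> collatz(10)
10 is even -> collatz(5)
5 is odd -> 3*5+1 = 16 -> collatz(16)
16 is even -> collatz(8)
8 is even -> collatz(4)
4 is even -> collatz(2)
2 is even -> collatz(1)
Reached 1 after 16 steps
= 16


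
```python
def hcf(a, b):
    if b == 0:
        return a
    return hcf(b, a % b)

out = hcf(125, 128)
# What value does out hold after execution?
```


hcf(125, 128)
= hcf(128, 125 % 128) = hcf(128, 125)
= hcf(125, 128 % 125) = hcf(125, 3)
= hcf(3, 125 % 3) = hcf(3, 2)
= hcf(2, 3 % 2) = hcf(2, 1)
= hcf(1, 2 % 1) = hcf(1, 0)
b == 0, return a = 1


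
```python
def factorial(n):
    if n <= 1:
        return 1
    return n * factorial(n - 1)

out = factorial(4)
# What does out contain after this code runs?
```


factorial(4)
= 4 * factorial(3)
= 4 * 3 * factorial(2)
= 4 * 3 * 2 * factorial(1)
= 4 * 3 * 2 * 1
= 24


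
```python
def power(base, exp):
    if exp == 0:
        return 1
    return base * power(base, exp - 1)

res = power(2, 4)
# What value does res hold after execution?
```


power(2, 4)
= 2 * power(2, 3)
= 2 * 2 * power(2, 2)
= 2 * 2 * 2 * power(2, 1)
= 2 * 2 * 2 * 2 * power(2, 0)
= 2 * 2 * 2 * 2 * 1
= 16


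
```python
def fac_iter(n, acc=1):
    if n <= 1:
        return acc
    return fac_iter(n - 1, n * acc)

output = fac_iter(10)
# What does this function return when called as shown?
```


fac_iter(10, 1)
= fac_iter(9, 10 * 1) = fac_iter(9, 10)
= fac_iter(8, 9 * 10) = fac_iter(8, 90)
= fac_iter(7, 8 * 90) = fac_iter(7, 720)
= fac_iter(6, 7 * 720) = fac_iter(6, 5040)
= fac_iter(5, 6 * 5040) = fac_iter(5, 30240)
= fac_iter(4, 5 * 30240) = fac_iter(4, 151200)
= fac_iter(3, 4 * 151200) = fac_iter(3, 604800)
= fac_iter(2, 3 * 604800) = fac_iter(2, 1814400)
= fac_iter(1, 2 * 1814400) = fac_iter(1, 3628800)
n <= 1, return acc = 3628800


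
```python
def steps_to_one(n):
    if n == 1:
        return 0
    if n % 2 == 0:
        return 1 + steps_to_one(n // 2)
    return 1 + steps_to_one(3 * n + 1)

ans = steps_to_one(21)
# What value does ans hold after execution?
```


steps_to_one(21)
21 is odd -> 3*21+1 = 64 -> steps_to_one(64)
64 is even -> steps_to_one(32)
32 is even -> steps_to_one(16)
16 is even -> steps_to_one(8)
8 is even -> steps_to_one(4)
4 is even -> steps_to_one(2)
2 is even -> steps_to_one(1)
Reached 1 after 7 steps
= 7


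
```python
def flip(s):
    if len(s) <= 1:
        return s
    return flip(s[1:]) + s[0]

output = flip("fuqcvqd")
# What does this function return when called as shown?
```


flip("fuqcvqd")
= flip("uqcvqd") + "f"
= flip("qcvqd") + "u" + "f"
= flip("cvqd") + "q" + "u" + "f"
= flip("vqd") + "c" + "q" + "u" + "f"
= flip("qd") + "v" + "c" + "q" + "u" + "f"
= flip("d") + "q" + "v" + "c" + "q" + "u" + "f"
= "d" + "q" + "v" + "c" + "q" + "u" + "f"
= "dqvcquf"


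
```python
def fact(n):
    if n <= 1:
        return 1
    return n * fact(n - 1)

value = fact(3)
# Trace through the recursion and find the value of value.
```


fact(3)
= 3 * fact(2)
= 3 * 2 * fact(1)
= 3 * 2 * 1
= 6


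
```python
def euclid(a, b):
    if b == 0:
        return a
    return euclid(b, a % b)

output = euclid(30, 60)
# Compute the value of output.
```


euclid(30, 60)
= euclid(60, 30 % 60) = euclid(60, 30)
= euclid(30, 60 % 30) = euclid(30, 0)
b == 0, return a = 30


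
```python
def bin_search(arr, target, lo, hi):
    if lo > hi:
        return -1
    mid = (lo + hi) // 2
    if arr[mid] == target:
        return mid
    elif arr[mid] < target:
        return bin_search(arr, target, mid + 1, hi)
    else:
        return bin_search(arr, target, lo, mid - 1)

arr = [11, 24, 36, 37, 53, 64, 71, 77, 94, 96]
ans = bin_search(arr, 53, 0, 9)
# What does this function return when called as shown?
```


bin_search(arr, 53, 0, 9)
lo=0, hi=9, mid=4, arr[mid]=53
arr[4] == 53, found at index 4
= 4


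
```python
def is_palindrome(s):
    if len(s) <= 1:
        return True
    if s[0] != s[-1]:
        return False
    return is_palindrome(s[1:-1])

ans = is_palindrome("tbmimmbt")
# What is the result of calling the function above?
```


is_palindrome("tbmimmbt")
"tbmimmbt": s[0]='t' == s[-1]='t' -> is_palindrome("bmimmb")
"bmimmb": s[0]='b' == s[-1]='b' -> is_palindrome("mimm")
"mimm": s[0]='m' == s[-1]='m' -> is_palindrome("im")
"im": s[0]='i' != s[-1]='m' -> False
= False


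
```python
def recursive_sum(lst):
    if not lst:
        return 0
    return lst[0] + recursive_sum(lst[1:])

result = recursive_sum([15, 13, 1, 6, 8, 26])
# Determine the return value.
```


recursive_sum([15, 13, 1, 6, 8, 26])
= 15 + recursive_sum([13, 1, 6, 8, 26])
= 15 + 13 + recursive_sum([1, 6, 8, 26])
= 15 + 13 + 1 + recursive_sum([6, 8, 26])
= 15 + 13 + 1 + 6 + recursive_sum([8, 26])
= 15 + 13 + 1 + 6 + 8 + recursive_sum([26])
= 15 + 13 + 1 + 6 + 8 + 26 + recursive_sum([])
= 15 + 13 + 1 + 6 + 8 + 26 + 0
= 69


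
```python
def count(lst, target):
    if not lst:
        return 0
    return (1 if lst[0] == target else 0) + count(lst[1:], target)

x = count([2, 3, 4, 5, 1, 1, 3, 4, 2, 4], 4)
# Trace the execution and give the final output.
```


count([2, 3, 4, 5, 1, 1, 3, 4, 2, 4], 4)
lst[0]=2 != 4: 0 + count([3, 4, 5, 1, 1, 3, 4, 2, 4], 4)
lst[0]=3 != 4: 0 + count([4, 5, 1, 1, 3, 4, 2, 4], 4)
lst[0]=4 == 4: 1 + count([5, 1, 1, 3, 4, 2, 4], 4)
lst[0]=5 != 4: 0 + count([1, 1, 3, 4, 2, 4], 4)
lst[0]=1 != 4: 0 + count([1, 3, 4, 2, 4], 4)
lst[0]=1 != 4: 0 + count([3, 4, 2, 4], 4)
lst[0]=3 != 4: 0 + count([4, 2, 4], 4)
lst[0]=4 == 4: 1 + count([2, 4], 4)
lst[0]=2 != 4: 0 + count([4], 4)
lst[0]=4 == 4: 1 + count([], 4)
= 3


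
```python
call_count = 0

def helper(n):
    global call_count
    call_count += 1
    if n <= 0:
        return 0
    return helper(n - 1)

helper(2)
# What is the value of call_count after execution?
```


helper(2) calls helper(1) calls ... calls helper(0)
Total calls: 2 + 1 (for base case) = 3


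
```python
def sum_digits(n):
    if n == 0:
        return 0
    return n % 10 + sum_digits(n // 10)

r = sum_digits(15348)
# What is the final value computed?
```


sum_digits(15348)
= 8 + sum_digits(1534)
= 8 + 4 + sum_digits(153)
= 8 + 4 + 3 + sum_digits(15)
= 8 + 4 + 3 + 5 + sum_digits(1)
= 8 + 4 + 3 + 5 + 1 + sum_digits(0)
= 8 + 4 + 3 + 5 + 1 + 0
= 21


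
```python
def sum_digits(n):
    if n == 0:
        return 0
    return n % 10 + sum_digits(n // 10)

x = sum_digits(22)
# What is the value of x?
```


sum_digits(22)
= 2 + sum_digits(2)
= 2 + 2 + sum_digits(0)
= 2 + 2 + 0
= 4


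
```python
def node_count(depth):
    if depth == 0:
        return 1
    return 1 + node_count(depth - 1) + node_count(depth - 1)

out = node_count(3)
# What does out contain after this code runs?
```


node_count(3)
= 1 + node_count(2) + node_count(2)
= 1 + 2 * node_count(2)
node_count(k) = 2^(k+1) - 1
node_count(0) = 1
node_count(1) = 3
node_count(2) = 7
node_count(3) = 15
node_count(3) = 2^4 - 1 = 15


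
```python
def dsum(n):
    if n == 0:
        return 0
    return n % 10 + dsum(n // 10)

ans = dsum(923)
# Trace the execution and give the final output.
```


dsum(923)
= 3 + dsum(92)
= 3 + 2 + dsum(9)
= 3 + 2 + 9 + dsum(0)
= 3 + 2 + 9 + 0
= 14


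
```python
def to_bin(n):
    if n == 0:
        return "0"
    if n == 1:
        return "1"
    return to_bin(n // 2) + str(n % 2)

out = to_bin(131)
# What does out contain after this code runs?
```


to_bin(131)
= to_bin(65) + "1"
= to_bin(32) + "1" + "1"
= to_bin(16) + "0" + "1" + "1"
= to_bin(8) + "0" + "0" + "1" + "1"
= to_bin(4) + "0" + "0" + "0" + "1" + "1"
= to_bin(2) + "0" + "0" + "0" + "0" + "1" + "1"
= to_bin(1) + "0" + "0" + "0" + "0" + "0" + "1" + "1"
= "1" + "0" + "0" + "0" + "0" + "0" + "1" + "1"
= "10000011"


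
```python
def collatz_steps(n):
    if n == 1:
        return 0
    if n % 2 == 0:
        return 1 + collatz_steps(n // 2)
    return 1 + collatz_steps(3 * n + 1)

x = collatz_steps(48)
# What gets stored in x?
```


collatz_steps(48)
48 is even -> collatz_steps(24)
24 is even -> collatz_steps(12)
12 is even -> collatz_steps(6)
6 is even -> collatz_steps(3)
3 is odd -> 3*3+1 = 10 -> collatz_steps(10)
10 is even -> collatz_steps(5)
5 is odd -> 3*5+1 = 16 -> collatz_steps(16)
16 is even -> collatz_steps(8)
8 is even -> collatz_steps(4)
4 is even -> collatz_steps(2)
2 is even -> collatz_steps(1)
Reached 1 after 11 steps
= 11


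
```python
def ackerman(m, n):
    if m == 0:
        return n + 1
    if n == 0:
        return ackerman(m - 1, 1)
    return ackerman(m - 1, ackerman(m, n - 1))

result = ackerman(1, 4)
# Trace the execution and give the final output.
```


ackerman(1, 4)
= ackerman(0, ackerman(1, 3))
First compute ackerman(1, 3) = 5
= ackerman(0, 5)
= 6


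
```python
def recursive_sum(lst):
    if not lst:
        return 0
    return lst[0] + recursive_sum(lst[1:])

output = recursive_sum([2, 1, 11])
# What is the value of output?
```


recursive_sum([2, 1, 11])
= 2 + recursive_sum([1, 11])
= 2 + 1 + recursive_sum([11])
= 2 + 1 + 11 + recursive_sum([])
= 2 + 1 + 11 + 0
= 14


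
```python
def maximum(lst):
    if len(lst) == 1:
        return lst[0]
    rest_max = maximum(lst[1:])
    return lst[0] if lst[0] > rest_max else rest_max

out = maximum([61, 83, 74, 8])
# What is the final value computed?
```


maximum([61, 83, 74, 8])
= compare 61 with maximum([83, 74, 8])
= compare 83 with maximum([74, 8])
= compare 74 with maximum([8])
Base: maximum([8]) = 8
compare 74 with 8: max = 74
compare 83 with 74: max = 83
compare 61 with 83: max = 83
= 83


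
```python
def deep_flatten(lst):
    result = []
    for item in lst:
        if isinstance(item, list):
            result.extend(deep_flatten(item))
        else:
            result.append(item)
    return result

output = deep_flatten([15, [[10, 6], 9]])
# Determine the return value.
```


deep_flatten([15, [[10, 6], 9]])
Processing each element:
  15 is not a list -> append 15
  [[10, 6], 9] is a list -> deep_flatten recursively -> [10, 6, 9]
= [15, 10, 6, 9]


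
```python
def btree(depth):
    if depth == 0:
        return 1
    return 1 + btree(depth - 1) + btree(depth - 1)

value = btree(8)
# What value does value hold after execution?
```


btree(8)
= 1 + btree(7) + btree(7)
= 1 + 2 * btree(7)
btree(k) = 2^(k+1) - 1
btree(0) = 1
btree(1) = 3
btree(2) = 7
btree(3) = 15
btree(4) = 31
btree(8) = 2^9 - 1 = 511


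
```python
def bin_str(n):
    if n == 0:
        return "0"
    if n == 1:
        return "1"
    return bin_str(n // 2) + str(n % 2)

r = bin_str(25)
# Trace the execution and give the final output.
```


bin_str(25)
= bin_str(12) + "1"
= bin_str(6) + "0" + "1"
= bin_str(3) + "0" + "0" + "1"
= bin_str(1) + "1" + "0" + "0" + "1"
= "1" + "1" + "0" + "0" + "1"
= "11001"


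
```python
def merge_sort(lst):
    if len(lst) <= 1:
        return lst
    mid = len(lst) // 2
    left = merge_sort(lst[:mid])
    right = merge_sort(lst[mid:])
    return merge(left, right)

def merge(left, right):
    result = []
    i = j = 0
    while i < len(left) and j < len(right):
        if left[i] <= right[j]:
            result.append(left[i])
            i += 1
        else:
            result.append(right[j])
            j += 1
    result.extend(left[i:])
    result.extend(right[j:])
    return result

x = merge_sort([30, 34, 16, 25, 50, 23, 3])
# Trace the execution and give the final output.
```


merge_sort([30, 34, 16, 25, 50, 23, 3])
Split into [30, 34, 16] and [25, 50, 23, 3]
Left sorted: [16, 30, 34]
Right sorted: [3, 23, 25, 50]
Merge [16, 30, 34] and [3, 23, 25, 50]
= [3, 16, 23, 25, 30, 34, 50]


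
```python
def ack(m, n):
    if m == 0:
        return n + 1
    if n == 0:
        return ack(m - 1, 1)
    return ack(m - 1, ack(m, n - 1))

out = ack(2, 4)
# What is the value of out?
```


ack(2, 4)
= ack(1, ack(2, 3))
First compute ack(2, 3) = 9
= ack(1, 9)
= 11


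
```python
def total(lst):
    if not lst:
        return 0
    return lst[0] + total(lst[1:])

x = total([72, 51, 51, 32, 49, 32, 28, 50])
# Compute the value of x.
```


total([72, 51, 51, 32, 49, 32, 28, 50])
= 72 + total([51, 51, 32, 49, 32, 28, 50])
= 72 + 51 + total([51, 32, 49, 32, 28, 50])
= 72 + 51 + 51 + total([32, 49, 32, 28, 50])
= 72 + 51 + 51 + 32 + total([49, 32, 28, 50])
= 72 + 51 + 51 + 32 + 49 + total([32, 28, 50])
= 72 + 51 + 51 + 32 + 49 + 32 + total([28, 50])
= 72 + 51 + 51 + 32 + 49 + 32 + 28 + total([50])
= 72 + 51 + 51 + 32 + 49 + 32 + 28 + 50 + total([])
= 72 + 51 + 51 + 32 + 49 + 32 + 28 + 50 + 0
= 365


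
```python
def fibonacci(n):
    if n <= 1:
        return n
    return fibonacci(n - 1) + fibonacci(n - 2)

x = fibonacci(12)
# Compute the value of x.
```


fibonacci(12)
= fibonacci(11) + fibonacci(10)
= (fibonacci(10) + fibonacci(9)) + fibonacci(10)
Computing bottom-up: fibonacci(0)=0, fibonacci(1)=1, fibonacci(2)=1, fibonacci(3)=2, fibonacci(4)=3, fibonacci(5)=5, fibonacci(6)=8, fibonacci(7)=13, fibonacci(8)=21, fibonacci(9)=34, fibonacci(10)=55, fibonacci(11)=89, fibonacci(12)=144
= 144


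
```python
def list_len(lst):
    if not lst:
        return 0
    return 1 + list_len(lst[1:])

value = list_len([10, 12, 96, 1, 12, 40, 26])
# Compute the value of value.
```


list_len([10, 12, 96, 1, 12, 40, 26])
= 1 + list_len([12, 96, 1, 12, 40, 26])
= 1 + 1 + list_len([96, 1, 12, 40, 26])
= 1 + 1 + 1 + list_len([1, 12, 40, 26])
= 1 + 1 + 1 + 1 + list_len([12, 40, 26])
= 1 + 1 + 1 + 1 + 1 + list_len([40, 26])
= 1 + 1 + 1 + 1 + 1 + 1 + list_len([26])
= 1 + 1 + 1 + 1 + 1 + 1 + 1 + list_len([])
= 1 + 1 + 1 + 1 + 1 + 1 + 1 + 0
= 7


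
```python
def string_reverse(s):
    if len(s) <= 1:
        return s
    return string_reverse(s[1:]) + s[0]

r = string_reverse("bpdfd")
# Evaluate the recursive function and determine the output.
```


string_reverse("bpdfd")
= string_reverse("pdfd") + "b"
= string_reverse("dfd") + "p" + "b"
= string_reverse("fd") + "d" + "p" + "b"
= string_reverse("d") + "f" + "d" + "p" + "b"
= "d" + "f" + "d" + "p" + "b"
= "dfdpb"


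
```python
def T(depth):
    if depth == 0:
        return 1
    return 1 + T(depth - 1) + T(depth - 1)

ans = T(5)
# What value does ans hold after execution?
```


T(5)
= 1 + T(4) + T(4)
= 1 + 2 * T(4)
T(k) = 2^(k+1) - 1
T(0) = 1
T(1) = 3
T(2) = 7
T(3) = 15
T(4) = 31
T(5) = 2^6 - 1 = 63


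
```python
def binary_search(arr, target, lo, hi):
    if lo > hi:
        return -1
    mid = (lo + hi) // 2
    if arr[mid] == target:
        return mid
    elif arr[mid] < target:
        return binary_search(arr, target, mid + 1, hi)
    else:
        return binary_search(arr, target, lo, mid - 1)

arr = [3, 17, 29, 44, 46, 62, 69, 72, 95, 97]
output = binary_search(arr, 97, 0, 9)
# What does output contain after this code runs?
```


binary_search(arr, 97, 0, 9)
lo=0, hi=9, mid=4, arr[mid]=46
46 < 97, search right half
lo=5, hi=9, mid=7, arr[mid]=72
72 < 97, search right half
lo=8, hi=9, mid=8, arr[mid]=95
95 < 97, search right half
lo=9, hi=9, mid=9, arr[mid]=97
arr[9] == 97, found at index 9
= 9


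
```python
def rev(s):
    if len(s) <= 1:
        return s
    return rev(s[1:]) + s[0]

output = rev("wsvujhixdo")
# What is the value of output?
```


rev("wsvujhixdo")
= rev("svujhixdo") + "w"
= rev("vujhixdo") + "s" + "w"
= rev("ujhixdo") + "v" + "s" + "w"
= rev("jhixdo") + "u" + "v" + "s" + "w"
= rev("hixdo") + "j" + "u" + "v" + "s" + "w"
= rev("ixdo") + "h" + "j" + "u" + "v" + "s" + "w"
= rev("xdo") + "i" + "h" + "j" + "u" + "v" + "s" + "w"
= rev("do") + "x" + "i" + "h" + "j" + "u" + "v" + "s" + "w"
= rev("o") + "d" + "x" + "i" + "h" + "j" + "u" + "v" + "s" + "w"
= "o" + "d" + "x" + "i" + "h" + "j" + "u" + "v" + "s" + "w"
= "odxihjuvsw"


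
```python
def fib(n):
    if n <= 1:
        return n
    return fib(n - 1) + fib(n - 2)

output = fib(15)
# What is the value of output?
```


fib(15)
= fib(14) + fib(13)
= (fib(13) + fib(12)) + fib(13)
Computing bottom-up: fib(0)=0, fib(1)=1, fib(2)=1, fib(3)=2, fib(4)=3, fib(5)=5, fib(6)=8, fib(7)=13, fib(8)=21, fib(9)=34, fib(10)=55, fib(11)=89, fib(12)=144, fib(13)=233, fib(14)=377, fib(15)=610
= 610


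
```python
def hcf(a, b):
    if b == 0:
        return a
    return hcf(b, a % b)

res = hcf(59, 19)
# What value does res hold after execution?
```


hcf(59, 19)
= hcf(19, 59 % 19) = hcf(19, 2)
= hcf(2, 19 % 2) = hcf(2, 1)
= hcf(1, 2 % 1) = hcf(1, 0)
b == 0, return a = 1


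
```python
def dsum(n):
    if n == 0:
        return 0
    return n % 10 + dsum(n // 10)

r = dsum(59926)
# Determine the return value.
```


dsum(59926)
= 6 + dsum(5992)
= 6 + 2 + dsum(599)
= 6 + 2 + 9 + dsum(59)
= 6 + 2 + 9 + 9 + dsum(5)
= 6 + 2 + 9 + 9 + 5 + dsum(0)
= 6 + 2 + 9 + 9 + 5 + 0
= 31


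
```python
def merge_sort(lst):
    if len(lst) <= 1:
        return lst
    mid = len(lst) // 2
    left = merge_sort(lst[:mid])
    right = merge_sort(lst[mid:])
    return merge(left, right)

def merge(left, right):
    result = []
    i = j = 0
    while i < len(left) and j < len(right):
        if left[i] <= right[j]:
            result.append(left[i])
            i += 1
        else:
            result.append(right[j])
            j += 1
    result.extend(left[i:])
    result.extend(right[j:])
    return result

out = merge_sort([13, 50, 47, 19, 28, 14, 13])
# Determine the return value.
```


merge_sort([13, 50, 47, 19, 28, 14, 13])
Split into [13, 50, 47] and [19, 28, 14, 13]
Left sorted: [13, 47, 50]
Right sorted: [13, 14, 19, 28]
Merge [13, 47, 50] and [13, 14, 19, 28]
= [13, 13, 14, 19, 28, 47, 50]


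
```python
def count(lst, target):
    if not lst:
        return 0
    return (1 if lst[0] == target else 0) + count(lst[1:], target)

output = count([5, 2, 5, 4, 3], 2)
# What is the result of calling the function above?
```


count([5, 2, 5, 4, 3], 2)
lst[0]=5 != 2: 0 + count([2, 5, 4, 3], 2)
lst[0]=2 == 2: 1 + count([5, 4, 3], 2)
lst[0]=5 != 2: 0 + count([4, 3], 2)
lst[0]=4 != 2: 0 + count([3], 2)
lst[0]=3 != 2: 0 + count([], 2)
= 1


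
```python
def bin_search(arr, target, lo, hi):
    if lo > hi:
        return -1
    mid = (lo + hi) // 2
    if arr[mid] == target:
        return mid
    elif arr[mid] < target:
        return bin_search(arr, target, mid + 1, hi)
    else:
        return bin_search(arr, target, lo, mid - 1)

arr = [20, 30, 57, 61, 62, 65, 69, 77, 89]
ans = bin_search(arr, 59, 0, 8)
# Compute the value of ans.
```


bin_search(arr, 59, 0, 8)
lo=0, hi=8, mid=4, arr[mid]=62
62 > 59, search left half
lo=0, hi=3, mid=1, arr[mid]=30
30 < 59, search right half
lo=2, hi=3, mid=2, arr[mid]=57
57 < 59, search right half
lo=3, hi=3, mid=3, arr[mid]=61
61 > 59, search left half
lo > hi, target not found, return -1
= -1


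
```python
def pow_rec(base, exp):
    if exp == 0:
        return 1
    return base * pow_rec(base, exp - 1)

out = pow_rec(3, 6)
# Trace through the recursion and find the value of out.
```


pow_rec(3, 6)
= 3 * pow_rec(3, 5)
= 3 * 3 * pow_rec(3, 4)
= 3 * 3 * 3 * pow_rec(3, 3)
= 3 * 3 * 3 * 3 * pow_rec(3, 2)
= 3 * 3 * 3 * 3 * 3 * pow_rec(3, 1)
= 3 * 3 * 3 * 3 * 3 * 3 * pow_rec(3, 0)
= 3 * 3 * 3 * 3 * 3 * 3 * 1
= 729


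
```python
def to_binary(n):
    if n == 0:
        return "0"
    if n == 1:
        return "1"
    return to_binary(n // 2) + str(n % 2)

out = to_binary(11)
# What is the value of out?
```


to_binary(11)
= to_binary(5) + "1"
= to_binary(2) + "1" + "1"
= to_binary(1) + "0" + "1" + "1"
= "1" + "0" + "1" + "1"
= "1011"


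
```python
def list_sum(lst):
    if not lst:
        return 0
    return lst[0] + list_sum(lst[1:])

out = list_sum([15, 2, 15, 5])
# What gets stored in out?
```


list_sum([15, 2, 15, 5])
= 15 + list_sum([2, 15, 5])
= 15 + 2 + list_sum([15, 5])
= 15 + 2 + 15 + list_sum([5])
= 15 + 2 + 15 + 5 + list_sum([])
= 15 + 2 + 15 + 5 + 0
= 37


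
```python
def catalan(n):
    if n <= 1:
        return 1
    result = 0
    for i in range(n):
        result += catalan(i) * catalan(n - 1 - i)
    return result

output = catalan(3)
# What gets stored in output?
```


catalan(3)
= sum of catalan(i) * catalan(3-1-i) for i in 0..2
First compute sub-values bottom-up:
  catalan(0) = 1, catalan(1) = 1
  catalan(2) = 1*1 + 1*1 = 2
Now catalan(3):
  catalan(0)*catalan(2) = 1*2 = 2
  catalan(1)*catalan(1) = 1*1 = 1
  catalan(2)*catalan(0) = 2*1 = 2
= 2 + 1 + 2
= 5


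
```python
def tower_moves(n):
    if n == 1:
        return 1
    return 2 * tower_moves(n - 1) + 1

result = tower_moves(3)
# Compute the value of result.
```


tower_moves(3)
= 2 * tower_moves(2) + 1
= 2 * (2 * tower_moves(1) + 1) + 1
Now compute bottom-up:
tower_moves(1) = 1
tower_moves(2) = 2 * 1 + 1 = 3
tower_moves(3) = 2 * 3 + 1 = 7
= 7


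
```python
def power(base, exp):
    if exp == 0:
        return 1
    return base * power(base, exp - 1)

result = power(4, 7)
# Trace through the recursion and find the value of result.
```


power(4, 7)
= 4 * power(4, 6)
= 4 * 4 * power(4, 5)
= 4 * 4 * 4 * power(4, 4)
= 4 * 4 * 4 * 4 * power(4, 3)
= 4 * 4 * 4 * 4 * 4 * power(4, 2)
= 4 * 4 * 4 * 4 * 4 * 4 * power(4, 1)
= 4 * 4 * 4 * 4 * 4 * 4 * 4 * power(4, 0)
= 4 * 4 * 4 * 4 * 4 * 4 * 4 * 1
= 16384


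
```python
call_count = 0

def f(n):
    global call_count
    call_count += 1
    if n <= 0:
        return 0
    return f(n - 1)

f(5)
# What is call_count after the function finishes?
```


f(5) calls f(4) calls ... calls f(0)
Total calls: 5 + 1 (for base case) = 6


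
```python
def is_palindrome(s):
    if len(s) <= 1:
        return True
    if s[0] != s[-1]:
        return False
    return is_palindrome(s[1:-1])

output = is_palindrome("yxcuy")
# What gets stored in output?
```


is_palindrome("yxcuy")
"yxcuy": s[0]='y' == s[-1]='y' -> is_palindrome("xcu")
"xcu": s[0]='x' != s[-1]='u' -> False
= False


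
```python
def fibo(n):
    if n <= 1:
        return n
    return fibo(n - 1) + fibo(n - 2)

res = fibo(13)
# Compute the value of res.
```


fibo(13)
= fibo(12) + fibo(11)
= (fibo(11) + fibo(10)) + fibo(11)
Computing bottom-up: fibo(0)=0, fibo(1)=1, fibo(2)=1, fibo(3)=2, fibo(4)=3, fibo(5)=5, fibo(6)=8, fibo(7)=13, fibo(8)=21, fibo(9)=34, fibo(10)=55, fibo(11)=89, fibo(12)=144, fibo(13)=233
= 233


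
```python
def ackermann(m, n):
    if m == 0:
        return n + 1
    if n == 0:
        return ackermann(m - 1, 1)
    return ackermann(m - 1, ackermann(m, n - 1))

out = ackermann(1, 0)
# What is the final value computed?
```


ackermann(1, 0)
n == 0: return ackermann(0, 1)
= ackermann(0, 1) = 2
= 2


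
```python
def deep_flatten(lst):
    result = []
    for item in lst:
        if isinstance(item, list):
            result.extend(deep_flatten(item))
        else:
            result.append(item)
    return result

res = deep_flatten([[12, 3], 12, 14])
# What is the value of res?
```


deep_flatten([[12, 3], 12, 14])
Processing each element:
  [12, 3] is a list -> deep_flatten recursively -> [12, 3]
  12 is not a list -> append 12
  14 is not a list -> append 14
= [12, 3, 12, 14]


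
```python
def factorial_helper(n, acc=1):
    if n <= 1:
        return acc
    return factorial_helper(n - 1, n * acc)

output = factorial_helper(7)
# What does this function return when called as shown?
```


factorial_helper(7, 1)
= factorial_helper(6, 7 * 1) = factorial_helper(6, 7)
= factorial_helper(5, 6 * 7) = factorial_helper(5, 42)
= factorial_helper(4, 5 * 42) = factorial_helper(4, 210)
= factorial_helper(3, 4 * 210) = factorial_helper(3, 840)
= factorial_helper(2, 3 * 840) = factorial_helper(2, 2520)
= factorial_helper(1, 2 * 2520) = factorial_helper(1, 5040)
n <= 1, return acc = 5040


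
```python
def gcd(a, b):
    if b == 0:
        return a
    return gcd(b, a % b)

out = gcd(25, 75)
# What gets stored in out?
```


gcd(25, 75)
= gcd(75, 25 % 75) = gcd(75, 25)
= gcd(25, 75 % 25) = gcd(25, 0)
b == 0, return a = 25


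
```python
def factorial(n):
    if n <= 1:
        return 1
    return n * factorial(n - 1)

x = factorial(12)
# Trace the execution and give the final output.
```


factorial(12)
= 12 * factorial(11)
= 12 * 11 * factorial(10)
= 12 * 11 * 10 * factorial(9)
= 12 * 11 * 10 * 9 * factorial(8)
= 12 * 11 * 10 * 9 * 8 * factorial(7)
= 12 * 11 * 10 * 9 * 8 * 7 * factorial(6)
= 12 * 11 * 10 * 9 * 8 * 7 * 6 * factorial(5)
= 12 * 11 * 10 * 9 * 8 * 7 * 6 * 5 * factorial(4)
= 12 * 11 * 10 * 9 * 8 * 7 * 6 * 5 * 4 * factorial(3)
= 12 * 11 * 10 * 9 * 8 * 7 * 6 * 5 * 4 * 3 * factorial(2)
= 12 * 11 * 10 * 9 * 8 * 7 * 6 * 5 * 4 * 3 * 2 * factorial(1)
= 12 * 11 * 10 * 9 * 8 * 7 * 6 * 5 * 4 * 3 * 2 * 1
= 479001600


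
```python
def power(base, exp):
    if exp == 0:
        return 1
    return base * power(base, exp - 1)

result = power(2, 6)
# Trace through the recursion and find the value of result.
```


power(2, 6)
= 2 * power(2, 5)
= 2 * 2 * power(2, 4)
= 2 * 2 * 2 * power(2, 3)
= 2 * 2 * 2 * 2 * power(2, 2)
= 2 * 2 * 2 * 2 * 2 * power(2, 1)
= 2 * 2 * 2 * 2 * 2 * 2 * power(2, 0)
= 2 * 2 * 2 * 2 * 2 * 2 * 1
= 64


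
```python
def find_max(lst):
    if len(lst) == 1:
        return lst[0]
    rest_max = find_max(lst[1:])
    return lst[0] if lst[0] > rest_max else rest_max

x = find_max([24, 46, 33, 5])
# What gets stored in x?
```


find_max([24, 46, 33, 5])
= compare 24 with find_max([46, 33, 5])
= compare 46 with find_max([33, 5])
= compare 33 with find_max([5])
Base: find_max([5]) = 5
compare 33 with 5: max = 33
compare 46 with 33: max = 46
compare 24 with 46: max = 46
= 46


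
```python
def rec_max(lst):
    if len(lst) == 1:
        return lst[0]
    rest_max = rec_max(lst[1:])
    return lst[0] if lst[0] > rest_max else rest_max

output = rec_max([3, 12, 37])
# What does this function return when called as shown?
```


rec_max([3, 12, 37])
= compare 3 with rec_max([12, 37])
= compare 12 with rec_max([37])
Base: rec_max([37]) = 37
compare 12 with 37: max = 37
compare 3 with 37: max = 37
= 37


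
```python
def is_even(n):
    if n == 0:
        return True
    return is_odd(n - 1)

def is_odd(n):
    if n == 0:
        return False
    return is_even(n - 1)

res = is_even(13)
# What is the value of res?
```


is_even(13)
= is_odd(12)
= is_even(11)
= is_odd(10)
= is_even(9)
= is_odd(8)
= is_even(7)
= is_odd(6)
= is_even(5)
= is_odd(4)
= is_even(3)
= is_odd(2)
= is_even(1)
= is_odd(0)
n == 0: return False
= False


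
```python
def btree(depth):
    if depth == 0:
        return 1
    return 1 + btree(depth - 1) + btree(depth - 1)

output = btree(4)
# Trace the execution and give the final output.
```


btree(4)
= 1 + btree(3) + btree(3)
= 1 + 2 * btree(3)
btree(k) = 2^(k+1) - 1
btree(0) = 1
btree(1) = 3
btree(2) = 7
btree(3) = 15
btree(4) = 31
btree(4) = 2^5 - 1 = 31


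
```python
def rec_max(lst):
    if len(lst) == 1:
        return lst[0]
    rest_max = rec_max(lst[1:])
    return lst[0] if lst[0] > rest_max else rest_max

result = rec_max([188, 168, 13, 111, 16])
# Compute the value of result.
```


rec_max([188, 168, 13, 111, 16])
= compare 188 with rec_max([168, 13, 111, 16])
= compare 168 with rec_max([13, 111, 16])
= compare 13 with rec_max([111, 16])
= compare 111 with rec_max([16])
Base: rec_max([16]) = 16
compare 111 with 16: max = 111
compare 13 with 111: max = 111
compare 168 with 111: max = 168
compare 188 with 168: max = 188
= 188


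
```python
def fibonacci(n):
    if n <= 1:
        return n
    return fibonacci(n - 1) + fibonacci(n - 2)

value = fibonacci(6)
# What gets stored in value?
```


fibonacci(6)
= fibonacci(5) + fibonacci(4)
= (fibonacci(4) + fibonacci(3)) + fibonacci(4)
Computing bottom-up: fibonacci(0)=0, fibonacci(1)=1, fibonacci(2)=1, fibonacci(3)=2, fibonacci(4)=3, fibonacci(5)=5, fibonacci(6)=8
= 8


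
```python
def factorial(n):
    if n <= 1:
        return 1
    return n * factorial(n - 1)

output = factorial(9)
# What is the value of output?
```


factorial(9)
= 9 * factorial(8)
= 9 * 8 * factorial(7)
= 9 * 8 * 7 * factorial(6)
= 9 * 8 * 7 * 6 * factorial(5)
= 9 * 8 * 7 * 6 * 5 * factorial(4)
= 9 * 8 * 7 * 6 * 5 * 4 * factorial(3)
= 9 * 8 * 7 * 6 * 5 * 4 * 3 * factorial(2)
= 9 * 8 * 7 * 6 * 5 * 4 * 3 * 2 * factorial(1)
= 9 * 8 * 7 * 6 * 5 * 4 * 3 * 2 * 1
= 362880


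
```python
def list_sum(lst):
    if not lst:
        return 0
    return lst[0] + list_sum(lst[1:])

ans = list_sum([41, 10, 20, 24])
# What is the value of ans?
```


list_sum([41, 10, 20, 24])
= 41 + list_sum([10, 20, 24])
= 41 + 10 + list_sum([20, 24])
= 41 + 10 + 20 + list_sum([24])
= 41 + 10 + 20 + 24 + list_sum([])
= 41 + 10 + 20 + 24 + 0
= 95


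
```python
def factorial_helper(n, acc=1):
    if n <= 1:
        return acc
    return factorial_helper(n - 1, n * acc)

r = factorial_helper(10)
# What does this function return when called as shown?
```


factorial_helper(10, 1)
= factorial_helper(9, 10 * 1) = factorial_helper(9, 10)
= factorial_helper(8, 9 * 10) = factorial_helper(8, 90)
= factorial_helper(7, 8 * 90) = factorial_helper(7, 720)
= factorial_helper(6, 7 * 720) = factorial_helper(6, 5040)
= factorial_helper(5, 6 * 5040) = factorial_helper(5, 30240)
= factorial_helper(4, 5 * 30240) = factorial_helper(4, 151200)
= factorial_helper(3, 4 * 151200) = factorial_helper(3, 604800)
= factorial_helper(2, 3 * 604800) = factorial_helper(2, 1814400)
= factorial_helper(1, 2 * 1814400) = factorial_helper(1, 3628800)
n <= 1, return acc = 3628800
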